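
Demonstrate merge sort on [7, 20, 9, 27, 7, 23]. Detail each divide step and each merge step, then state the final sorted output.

Merge sort trace:

Split: [7, 20, 9, 27, 7, 23] -> [7, 20, 9] and [27, 7, 23]
  Split: [7, 20, 9] -> [7] and [20, 9]
    Split: [20, 9] -> [20] and [9]
    Merge: [20] + [9] -> [9, 20]
  Merge: [7] + [9, 20] -> [7, 9, 20]
  Split: [27, 7, 23] -> [27] and [7, 23]
    Split: [7, 23] -> [7] and [23]
    Merge: [7] + [23] -> [7, 23]
  Merge: [27] + [7, 23] -> [7, 23, 27]
Merge: [7, 9, 20] + [7, 23, 27] -> [7, 7, 9, 20, 23, 27]

Final sorted array: [7, 7, 9, 20, 23, 27]

The merge sort proceeds by recursively splitting the array and merging sorted halves.
After all merges, the sorted array is [7, 7, 9, 20, 23, 27].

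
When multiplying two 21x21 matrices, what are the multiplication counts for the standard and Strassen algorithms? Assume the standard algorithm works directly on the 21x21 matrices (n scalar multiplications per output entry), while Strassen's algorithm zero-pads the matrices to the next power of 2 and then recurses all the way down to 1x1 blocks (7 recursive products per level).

Matrix multiplication for 21x21 matrices:

Strassen's algorithm requires power-of-2 dimensions. Pad 21x21 to 32x32 (next power of 2).

Standard algorithm: 21^3 = 9261 multiplications
Strassen's algorithm: 7^(log2(32)) = 7^5 = 16807 multiplications
Difference: 9261 - 16807 = -7546 (Strassen uses MORE here due to padding overhead — for small or just-over-power-of-2 n, padding can outweigh the per-level savings)

Standard: 9261 multiplications (21^3). Strassen: 16807 multiplications (7^5, after padding to 32x32). Strassen reduces 8 recursive multiplications to 7 at each level.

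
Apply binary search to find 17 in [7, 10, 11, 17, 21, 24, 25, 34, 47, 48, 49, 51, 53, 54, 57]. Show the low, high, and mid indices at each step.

Binary search for 17 in [7, 10, 11, 17, 21, 24, 25, 34, 47, 48, 49, 51, 53, 54, 57]:

lo=0, hi=14, mid=7, arr[mid]=34 -> 34 > 17, search left half
lo=0, hi=6, mid=3, arr[mid]=17 -> Found target at index 3!

Binary search finds 17 at index 3 after 2 comparisons. The search repeatedly halves the search space by comparing with the middle element.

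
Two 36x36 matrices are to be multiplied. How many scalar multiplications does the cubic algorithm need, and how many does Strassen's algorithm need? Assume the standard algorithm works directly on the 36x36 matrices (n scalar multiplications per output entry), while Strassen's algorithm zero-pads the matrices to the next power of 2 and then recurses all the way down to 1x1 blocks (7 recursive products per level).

Matrix multiplication for 36x36 matrices:

Strassen's algorithm requires power-of-2 dimensions. Pad 36x36 to 64x64 (next power of 2).

Standard algorithm: 36^3 = 46656 multiplications
Strassen's algorithm: 7^(log2(64)) = 7^6 = 117649 multiplications
Difference: 46656 - 117649 = -70993 (Strassen uses MORE here due to padding overhead — for small or just-over-power-of-2 n, padding can outweigh the per-level savings)

Standard: 46656 multiplications (36^3). Strassen: 117649 multiplications (7^6, after padding to 64x64). Strassen reduces 8 recursive multiplications to 7 at each level.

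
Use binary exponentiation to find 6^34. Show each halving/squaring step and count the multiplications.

Computing 6^34 by squaring (build up from 6^1; each line after the first costs one multiplication):

6^1 = 6
6^2 = (6^1)^2 = 6^2 = 36
6^4 = (6^2)^2 = 36^2 = 1296
6^8 = (6^4)^2 = 1296^2 = 1679616
6^16 = (6^8)^2 = 1679616^2 = 2821109907456
6^17 = 6 * 6^16 = 6 * 2821109907456 = 16926659444736
6^34 = (6^17)^2 = 16926659444736^2 = 286511799958070431838109696

Result: 286511799958070431838109696
Multiplications needed: 6 (6 lines after 6^1)

6^34 = 286511799958070431838109696. Using exponentiation by squaring, this requires 6 multiplications. The key idea: if the exponent is even, square the half-power; if odd, multiply by the base once.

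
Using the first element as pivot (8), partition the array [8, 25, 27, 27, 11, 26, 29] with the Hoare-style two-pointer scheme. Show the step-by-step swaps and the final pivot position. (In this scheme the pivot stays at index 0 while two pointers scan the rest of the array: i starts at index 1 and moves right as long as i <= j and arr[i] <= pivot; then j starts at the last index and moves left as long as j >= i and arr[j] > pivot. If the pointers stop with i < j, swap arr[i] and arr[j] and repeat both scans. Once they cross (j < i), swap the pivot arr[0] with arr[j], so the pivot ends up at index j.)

Hoare-style two-pointer partition with pivot = 8:

Initial array: [8, 25, 27, 27, 11, 26, 29]

Pointers start at i = 1, j = 6.
i ends at 1, j ends at 0: the pointers have crossed (j < i), so scanning stops.

j = 0, so swapping arr[0] with arr[j] leaves the pivot at position 0: [8, 25, 27, 27, 11, 26, 29]
Pivot position: 0

After partitioning with pivot 8, the array becomes [8, 25, 27, 27, 11, 26, 29]. The pivot is placed at index 0. All elements to the left of the pivot are <= 8, and all elements to the right are > 8.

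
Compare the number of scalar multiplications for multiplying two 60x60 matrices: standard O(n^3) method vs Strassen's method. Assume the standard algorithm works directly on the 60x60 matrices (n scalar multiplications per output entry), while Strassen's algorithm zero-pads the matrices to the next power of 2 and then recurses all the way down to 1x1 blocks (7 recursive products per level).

Matrix multiplication for 60x60 matrices:

Strassen's algorithm requires power-of-2 dimensions. Pad 60x60 to 64x64 (next power of 2).

Standard algorithm: 60^3 = 216000 multiplications
Strassen's algorithm: 7^(log2(64)) = 7^6 = 117649 multiplications
Savings: 216000 - 117649 = 98351 multiplications

Standard: 216000 multiplications (60^3). Strassen: 117649 multiplications (7^6, after padding to 64x64). Strassen reduces 8 recursive multiplications to 7 at each level.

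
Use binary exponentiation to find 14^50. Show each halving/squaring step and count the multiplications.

Computing 14^50 by squaring (build up from 14^1; each line after the first costs one multiplication):

14^1 = 14
14^2 = (14^1)^2 = 14^2 = 196
14^3 = 14 * 14^2 = 14 * 196 = 2744
14^6 = (14^3)^2 = 2744^2 = 7529536
14^12 = (14^6)^2 = 7529536^2 = 56693912375296
14^24 = (14^12)^2 = 56693912375296^2 = 3214199700417740936751087616
14^25 = 14 * 14^24 = 14 * 3214199700417740936751087616 = 44998795805848373114515226624
14^50 = (14^25)^2 = 44998795805848373114515226624^2 = 2024891623976437135118764865774783290467102632746078437376

Result: 2024891623976437135118764865774783290467102632746078437376
Multiplications needed: 7 (7 lines after 14^1)

14^50 = 2024891623976437135118764865774783290467102632746078437376. Using exponentiation by squaring, this requires 7 multiplications. The key idea: if the exponent is even, square the half-power; if odd, multiply by the base once.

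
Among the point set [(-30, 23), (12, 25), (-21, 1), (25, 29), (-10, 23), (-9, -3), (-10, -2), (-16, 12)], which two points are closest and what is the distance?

Computing all pairwise distances among 8 points:

d((-30, 23), (12, 25)) = 42.0476
d((-30, 23), (-21, 1)) = 23.7697
d((-30, 23), (25, 29)) = 55.3263
d((-30, 23), (-10, 23)) = 20.0
d((-30, 23), (-9, -3)) = 33.4215
d((-30, 23), (-10, -2)) = 32.0156
d((-30, 23), (-16, 12)) = 17.8045
d((12, 25), (-21, 1)) = 40.8044
d((12, 25), (25, 29)) = 13.6015
d((12, 25), (-10, 23)) = 22.0907
d((12, 25), (-9, -3)) = 35.0
d((12, 25), (-10, -2)) = 34.8281
d((12, 25), (-16, 12)) = 30.8707
d((-21, 1), (25, 29)) = 53.8516
d((-21, 1), (-10, 23)) = 24.5967
d((-21, 1), (-9, -3)) = 12.6491
d((-21, 1), (-10, -2)) = 11.4018
d((-21, 1), (-16, 12)) = 12.083
d((25, 29), (-10, 23)) = 35.5106
d((25, 29), (-9, -3)) = 46.6905
d((25, 29), (-10, -2)) = 46.7547
d((25, 29), (-16, 12)) = 44.3847
d((-10, 23), (-9, -3)) = 26.0192
d((-10, 23), (-10, -2)) = 25.0
d((-10, 23), (-16, 12)) = 12.53
d((-9, -3), (-10, -2)) = 1.4142 <-- minimum
d((-9, -3), (-16, 12)) = 16.5529
d((-10, -2), (-16, 12)) = 15.2315

Closest pair: (-9, -3) and (-10, -2) with distance 1.4142

The closest pair is (-9, -3) and (-10, -2) with Euclidean distance 1.4142. For 8 points, brute-force pairwise comparison is shown above. For large n, the divide-and-conquer algorithm (sort by x, recurse on halves, check the dividing strip) achieves O(n log n).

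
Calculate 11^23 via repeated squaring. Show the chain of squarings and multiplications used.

Computing 11^23 by squaring (build up from 11^1; each line after the first costs one multiplication):

11^1 = 11
11^2 = (11^1)^2 = 11^2 = 121
11^4 = (11^2)^2 = 121^2 = 14641
11^5 = 11 * 11^4 = 11 * 14641 = 161051
11^10 = (11^5)^2 = 161051^2 = 25937424601
11^11 = 11 * 11^10 = 11 * 25937424601 = 285311670611
11^22 = (11^11)^2 = 285311670611^2 = 81402749386839761113321
11^23 = 11 * 11^22 = 11 * 81402749386839761113321 = 895430243255237372246531

Result: 895430243255237372246531
Multiplications needed: 7 (7 lines after 11^1)

11^23 = 895430243255237372246531. Using exponentiation by squaring, this requires 7 multiplications. The key idea: if the exponent is even, square the half-power; if odd, multiply by the base once.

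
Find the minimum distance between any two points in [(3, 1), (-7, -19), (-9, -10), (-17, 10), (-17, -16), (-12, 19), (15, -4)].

Computing all pairwise distances among 7 points:

d((3, 1), (-7, -19)) = 22.3607
d((3, 1), (-9, -10)) = 16.2788
d((3, 1), (-17, 10)) = 21.9317
d((3, 1), (-17, -16)) = 26.2488
d((3, 1), (-12, 19)) = 23.4307
d((3, 1), (15, -4)) = 13.0
d((-7, -19), (-9, -10)) = 9.2195 <-- minimum
d((-7, -19), (-17, 10)) = 30.6757
d((-7, -19), (-17, -16)) = 10.4403
d((-7, -19), (-12, 19)) = 38.3275
d((-7, -19), (15, -4)) = 26.6271
d((-9, -10), (-17, 10)) = 21.5407
d((-9, -10), (-17, -16)) = 10.0
d((-9, -10), (-12, 19)) = 29.1548
d((-9, -10), (15, -4)) = 24.7386
d((-17, 10), (-17, -16)) = 26.0
d((-17, 10), (-12, 19)) = 10.2956
d((-17, 10), (15, -4)) = 34.9285
d((-17, -16), (-12, 19)) = 35.3553
d((-17, -16), (15, -4)) = 34.176
d((-12, 19), (15, -4)) = 35.4683

Closest pair: (-7, -19) and (-9, -10) with distance 9.2195

The closest pair is (-7, -19) and (-9, -10) with Euclidean distance 9.2195. For 7 points, brute-force pairwise comparison is shown above. For large n, the divide-and-conquer algorithm (sort by x, recurse on halves, check the dividing strip) achieves O(n log n).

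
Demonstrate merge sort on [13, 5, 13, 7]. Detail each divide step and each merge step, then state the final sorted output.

Merge sort trace:

Split: [13, 5, 13, 7] -> [13, 5] and [13, 7]
  Split: [13, 5] -> [13] and [5]
  Merge: [13] + [5] -> [5, 13]
  Split: [13, 7] -> [13] and [7]
  Merge: [13] + [7] -> [7, 13]
Merge: [5, 13] + [7, 13] -> [5, 7, 13, 13]

Final sorted array: [5, 7, 13, 13]

The merge sort proceeds by recursively splitting the array and merging sorted halves.
After all merges, the sorted array is [5, 7, 13, 13].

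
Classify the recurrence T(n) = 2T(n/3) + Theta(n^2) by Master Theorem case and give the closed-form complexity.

Master Theorem for T(n) = 2T(n/3) + O(n^2):

a = 2, b = 3, c = 2
log_b(a) = log_3(2) = 0.6309

Case 3: c = 2 > log_3(2) = 0.6309
T(n) = O(n^2) = O(n^2)

For T(n) = 2T(n/3) + O(n^2): log_3(2) = 0.6309. This is Case 3 of the Master Theorem (c > log_b(a), work dominated by root), giving O(n^2).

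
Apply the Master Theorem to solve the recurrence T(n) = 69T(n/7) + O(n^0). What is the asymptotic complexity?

Master Theorem for T(n) = 69T(n/7) + O(n^0):

a = 69, b = 7, c = 0
log_b(a) = log_7(69) = 2.1759

Case 1: c = 0 < log_7(69) = 2.1759
T(n) = O(n^(log_7 69))

For T(n) = 69T(n/7) + O(n^0): log_7(69) = 2.1759. This is Case 1 of the Master Theorem (c < log_b(a), work dominated by leaves), giving O(n^(log_7 69)).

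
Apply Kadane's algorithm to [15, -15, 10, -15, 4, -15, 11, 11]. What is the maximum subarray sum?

Using Kadane's algorithm on [15, -15, 10, -15, 4, -15, 11, 11]:

Scanning through the array:
Position 1 (value -15): max_ending_here = 0, max_so_far = 15
Position 2 (value 10): max_ending_here = 10, max_so_far = 15
Position 3 (value -15): max_ending_here = -5, max_so_far = 15
Position 4 (value 4): max_ending_here = 4, max_so_far = 15
Position 5 (value -15): max_ending_here = -11, max_so_far = 15
Position 6 (value 11): max_ending_here = 11, max_so_far = 15
Position 7 (value 11): max_ending_here = 22, max_so_far = 22

Maximum subarray: [11, 11]
Maximum sum: 22

The maximum subarray is [11, 11] with sum 22. This subarray runs from index 6 to index 7.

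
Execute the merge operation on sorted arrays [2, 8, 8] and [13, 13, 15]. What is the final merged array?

Merging process:

Compare 2 vs 13: take 2 from left. Merged: [2]
Compare 8 vs 13: take 8 from left. Merged: [2, 8]
Compare 8 vs 13: take 8 from left. Merged: [2, 8, 8]
Append remaining from right: [13, 13, 15]. Merged: [2, 8, 8, 13, 13, 15]

Final merged array: [2, 8, 8, 13, 13, 15]
Total comparisons: 3

The merged array is [2, 8, 8, 13, 13, 15], requiring 3 comparisons. The merge step runs in O(n) time where n is the total number of elements.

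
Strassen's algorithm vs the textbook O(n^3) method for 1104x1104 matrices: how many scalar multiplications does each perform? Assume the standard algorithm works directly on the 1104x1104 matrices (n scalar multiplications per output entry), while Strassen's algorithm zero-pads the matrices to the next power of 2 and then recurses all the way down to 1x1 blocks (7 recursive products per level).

Matrix multiplication for 1104x1104 matrices:

Strassen's algorithm requires power-of-2 dimensions. Pad 1104x1104 to 2048x2048 (next power of 2).

Standard algorithm: 1104^3 = 1345572864 multiplications
Strassen's algorithm: 7^(log2(2048)) = 7^11 = 1977326743 multiplications
Difference: 1345572864 - 1977326743 = -631753879 (Strassen uses MORE here due to padding overhead — for small or just-over-power-of-2 n, padding can outweigh the per-level savings)

Standard: 1345572864 multiplications (1104^3). Strassen: 1977326743 multiplications (7^11, after padding to 2048x2048). Strassen reduces 8 recursive multiplications to 7 at each level.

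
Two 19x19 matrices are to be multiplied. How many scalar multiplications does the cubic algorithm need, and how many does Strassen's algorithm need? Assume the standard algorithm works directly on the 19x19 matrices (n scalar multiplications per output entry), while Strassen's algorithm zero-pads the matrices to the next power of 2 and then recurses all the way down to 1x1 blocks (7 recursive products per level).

Matrix multiplication for 19x19 matrices:

Strassen's algorithm requires power-of-2 dimensions. Pad 19x19 to 32x32 (next power of 2).

Standard algorithm: 19^3 = 6859 multiplications
Strassen's algorithm: 7^(log2(32)) = 7^5 = 16807 multiplications
Difference: 6859 - 16807 = -9948 (Strassen uses MORE here due to padding overhead — for small or just-over-power-of-2 n, padding can outweigh the per-level savings)

Standard: 6859 multiplications (19^3). Strassen: 16807 multiplications (7^5, after padding to 32x32). Strassen reduces 8 recursive multiplications to 7 at each level.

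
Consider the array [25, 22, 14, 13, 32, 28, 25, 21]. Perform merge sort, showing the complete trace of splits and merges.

Merge sort trace:

Split: [25, 22, 14, 13, 32, 28, 25, 21] -> [25, 22, 14, 13] and [32, 28, 25, 21]
  Split: [25, 22, 14, 13] -> [25, 22] and [14, 13]
    Split: [25, 22] -> [25] and [22]
    Merge: [25] + [22] -> [22, 25]
    Split: [14, 13] -> [14] and [13]
    Merge: [14] + [13] -> [13, 14]
  Merge: [22, 25] + [13, 14] -> [13, 14, 22, 25]
  Split: [32, 28, 25, 21] -> [32, 28] and [25, 21]
    Split: [32, 28] -> [32] and [28]
    Merge: [32] + [28] -> [28, 32]
    Split: [25, 21] -> [25] and [21]
    Merge: [25] + [21] -> [21, 25]
  Merge: [28, 32] + [21, 25] -> [21, 25, 28, 32]
Merge: [13, 14, 22, 25] + [21, 25, 28, 32] -> [13, 14, 21, 22, 25, 25, 28, 32]

Final sorted array: [13, 14, 21, 22, 25, 25, 28, 32]

The merge sort proceeds by recursively splitting the array and merging sorted halves.
After all merges, the sorted array is [13, 14, 21, 22, 25, 25, 28, 32].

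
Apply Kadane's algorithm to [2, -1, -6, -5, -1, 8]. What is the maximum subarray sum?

Using Kadane's algorithm on [2, -1, -6, -5, -1, 8]:

Scanning through the array:
Position 1 (value -1): max_ending_here = 1, max_so_far = 2
Position 2 (value -6): max_ending_here = -5, max_so_far = 2
Position 3 (value -5): max_ending_here = -5, max_so_far = 2
Position 4 (value -1): max_ending_here = -1, max_so_far = 2
Position 5 (value 8): max_ending_here = 8, max_so_far = 8

Maximum subarray: [8]
Maximum sum: 8

The maximum subarray is [8] with sum 8. This subarray runs from index 5 to index 5.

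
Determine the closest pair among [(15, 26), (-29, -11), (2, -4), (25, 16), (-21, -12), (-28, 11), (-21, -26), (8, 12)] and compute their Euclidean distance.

Computing all pairwise distances among 8 points:

d((15, 26), (-29, -11)) = 57.4891
d((15, 26), (2, -4)) = 32.6956
d((15, 26), (25, 16)) = 14.1421
d((15, 26), (-21, -12)) = 52.345
d((15, 26), (-28, 11)) = 45.5412
d((15, 26), (-21, -26)) = 63.2456
d((15, 26), (8, 12)) = 15.6525
d((-29, -11), (2, -4)) = 31.7805
d((-29, -11), (25, 16)) = 60.3738
d((-29, -11), (-21, -12)) = 8.0623 <-- minimum
d((-29, -11), (-28, 11)) = 22.0227
d((-29, -11), (-21, -26)) = 17.0
d((-29, -11), (8, 12)) = 43.566
d((2, -4), (25, 16)) = 30.4795
d((2, -4), (-21, -12)) = 24.3516
d((2, -4), (-28, 11)) = 33.541
d((2, -4), (-21, -26)) = 31.8277
d((2, -4), (8, 12)) = 17.088
d((25, 16), (-21, -12)) = 53.8516
d((25, 16), (-28, 11)) = 53.2353
d((25, 16), (-21, -26)) = 62.2896
d((25, 16), (8, 12)) = 17.4642
d((-21, -12), (-28, 11)) = 24.0416
d((-21, -12), (-21, -26)) = 14.0
d((-21, -12), (8, 12)) = 37.6431
d((-28, 11), (-21, -26)) = 37.6563
d((-28, 11), (8, 12)) = 36.0139
d((-21, -26), (8, 12)) = 47.8017

Closest pair: (-29, -11) and (-21, -12) with distance 8.0623

The closest pair is (-29, -11) and (-21, -12) with Euclidean distance 8.0623. For 8 points, brute-force pairwise comparison is shown above. For large n, the divide-and-conquer algorithm (sort by x, recurse on halves, check the dividing strip) achieves O(n log n).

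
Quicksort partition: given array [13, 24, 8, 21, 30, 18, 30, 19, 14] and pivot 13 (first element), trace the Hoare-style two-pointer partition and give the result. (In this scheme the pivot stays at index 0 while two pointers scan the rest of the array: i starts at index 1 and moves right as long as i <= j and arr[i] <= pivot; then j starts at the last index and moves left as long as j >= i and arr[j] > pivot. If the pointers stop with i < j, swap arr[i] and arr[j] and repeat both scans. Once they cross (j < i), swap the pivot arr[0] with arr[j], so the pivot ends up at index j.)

Hoare-style two-pointer partition with pivot = 13:

Initial array: [13, 24, 8, 21, 30, 18, 30, 19, 14]

Pointers start at i = 1, j = 8.
i stops at index 1 (arr[1]=24 > 13), j stops at index 2 (arr[2]=8 <= 13): swap arr[1] and arr[2], array becomes [13, 8, 24, 21, 30, 18, 30, 19, 14]
i ends at 2, j ends at 1: the pointers have crossed (j < i), so scanning stops.

Swap pivot arr[0] with arr[1] to place pivot at position 1: [8, 13, 24, 21, 30, 18, 30, 19, 14]
Pivot position: 1

After partitioning with pivot 13, the array becomes [8, 13, 24, 21, 30, 18, 30, 19, 14]. The pivot is placed at index 1. All elements to the left of the pivot are <= 13, and all elements to the right are > 13.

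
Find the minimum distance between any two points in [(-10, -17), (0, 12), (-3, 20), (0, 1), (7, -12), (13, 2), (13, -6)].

Computing all pairwise distances among 7 points:

d((-10, -17), (0, 12)) = 30.6757
d((-10, -17), (-3, 20)) = 37.6563
d((-10, -17), (0, 1)) = 20.5913
d((-10, -17), (7, -12)) = 17.72
d((-10, -17), (13, 2)) = 29.8329
d((-10, -17), (13, -6)) = 25.4951
d((0, 12), (-3, 20)) = 8.544
d((0, 12), (0, 1)) = 11.0
d((0, 12), (7, -12)) = 25.0
d((0, 12), (13, 2)) = 16.4012
d((0, 12), (13, -6)) = 22.2036
d((-3, 20), (0, 1)) = 19.2354
d((-3, 20), (7, -12)) = 33.5261
d((-3, 20), (13, 2)) = 24.0832
d((-3, 20), (13, -6)) = 30.5287
d((0, 1), (7, -12)) = 14.7648
d((0, 1), (13, 2)) = 13.0384
d((0, 1), (13, -6)) = 14.7648
d((7, -12), (13, 2)) = 15.2315
d((7, -12), (13, -6)) = 8.4853
d((13, 2), (13, -6)) = 8.0 <-- minimum

Closest pair: (13, 2) and (13, -6) with distance 8.0

The closest pair is (13, 2) and (13, -6) with Euclidean distance 8.0. For 7 points, brute-force pairwise comparison is shown above. For large n, the divide-and-conquer algorithm (sort by x, recurse on halves, check the dividing strip) achieves O(n log n).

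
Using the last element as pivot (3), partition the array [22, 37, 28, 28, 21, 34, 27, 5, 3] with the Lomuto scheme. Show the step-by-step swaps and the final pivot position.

Lomuto partition with pivot = 3:

Initial array: [22, 37, 28, 28, 21, 34, 27, 5, 3]

arr[0]=22 > 3: no swap
arr[1]=37 > 3: no swap
arr[2]=28 > 3: no swap
arr[3]=28 > 3: no swap
arr[4]=21 > 3: no swap
arr[5]=34 > 3: no swap
arr[6]=27 > 3: no swap
arr[7]=5 > 3: no swap

Place pivot at position 0: [3, 37, 28, 28, 21, 34, 27, 5, 22]
Pivot position: 0

After partitioning with pivot 3, the array becomes [3, 37, 28, 28, 21, 34, 27, 5, 22]. The pivot is placed at index 0. All elements to the left of the pivot are <= 3, and all elements to the right are > 3.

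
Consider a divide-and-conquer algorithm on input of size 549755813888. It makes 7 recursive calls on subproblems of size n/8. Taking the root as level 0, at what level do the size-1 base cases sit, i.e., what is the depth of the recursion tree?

For divide and conquer with division factor 8:

Problem sizes at each level:
Level 0: 549755813888
Level 1: 68719476736
Level 2: 8589934592
Level 3: 1073741824
Level 4: 134217728
Level 5: 16777216
Level 6: 2097152
Level 7: 262144
Level 8: 32768
Level 9: 4096
Level 10: 512
Level 11: 64
Level 12: 8
Level 13: 1

The root is level 0 and the size-1 base case is level 13 (the tree spans levels 0 through 13, i.e. 14 levels counting the root), so the depth is the number of divisions: log_8(549755813888) = 13

The recursion tree depth is log_8(549755813888) = 13. At each level, the problem size is divided by 8, so it takes 13 divisions to reduce to a base case of size 1. The algorithm makes 7 recursive calls at each level.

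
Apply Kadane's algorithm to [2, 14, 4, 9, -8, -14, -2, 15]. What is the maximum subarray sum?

Using Kadane's algorithm on [2, 14, 4, 9, -8, -14, -2, 15]:

Scanning through the array:
Position 1 (value 14): max_ending_here = 16, max_so_far = 16
Position 2 (value 4): max_ending_here = 20, max_so_far = 20
Position 3 (value 9): max_ending_here = 29, max_so_far = 29
Position 4 (value -8): max_ending_here = 21, max_so_far = 29
Position 5 (value -14): max_ending_here = 7, max_so_far = 29
Position 6 (value -2): max_ending_here = 5, max_so_far = 29
Position 7 (value 15): max_ending_here = 20, max_so_far = 29

Maximum subarray: [2, 14, 4, 9]
Maximum sum: 29

The maximum subarray is [2, 14, 4, 9] with sum 29. This subarray runs from index 0 to index 3.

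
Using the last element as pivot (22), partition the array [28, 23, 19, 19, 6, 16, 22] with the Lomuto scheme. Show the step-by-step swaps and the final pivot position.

Lomuto partition with pivot = 22:

Initial array: [28, 23, 19, 19, 6, 16, 22]

arr[0]=28 > 22: no swap
arr[1]=23 > 22: no swap
arr[2]=19 <= 22: swap with position 0, array becomes [19, 23, 28, 19, 6, 16, 22]
arr[3]=19 <= 22: swap with position 1, array becomes [19, 19, 28, 23, 6, 16, 22]
arr[4]=6 <= 22: swap with position 2, array becomes [19, 19, 6, 23, 28, 16, 22]
arr[5]=16 <= 22: swap with position 3, array becomes [19, 19, 6, 16, 28, 23, 22]

Place pivot at position 4: [19, 19, 6, 16, 22, 23, 28]
Pivot position: 4

After partitioning with pivot 22, the array becomes [19, 19, 6, 16, 22, 23, 28]. The pivot is placed at index 4. All elements to the left of the pivot are <= 22, and all elements to the right are > 22.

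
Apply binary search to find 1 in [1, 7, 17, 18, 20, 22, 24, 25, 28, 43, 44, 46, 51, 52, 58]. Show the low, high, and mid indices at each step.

Binary search for 1 in [1, 7, 17, 18, 20, 22, 24, 25, 28, 43, 44, 46, 51, 52, 58]:

lo=0, hi=14, mid=7, arr[mid]=25 -> 25 > 1, search left half
lo=0, hi=6, mid=3, arr[mid]=18 -> 18 > 1, search left half
lo=0, hi=2, mid=1, arr[mid]=7 -> 7 > 1, search left half
lo=0, hi=0, mid=0, arr[mid]=1 -> Found target at index 0!

Binary search finds 1 at index 0 after 4 comparisons. The search repeatedly halves the search space by comparing with the middle element.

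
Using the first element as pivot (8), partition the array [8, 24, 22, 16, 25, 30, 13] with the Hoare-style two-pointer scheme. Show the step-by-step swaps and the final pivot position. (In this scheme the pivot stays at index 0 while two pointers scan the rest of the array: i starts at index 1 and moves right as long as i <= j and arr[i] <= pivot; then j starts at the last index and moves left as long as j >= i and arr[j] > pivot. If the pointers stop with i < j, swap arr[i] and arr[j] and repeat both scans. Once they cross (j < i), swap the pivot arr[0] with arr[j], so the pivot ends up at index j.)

Hoare-style two-pointer partition with pivot = 8:

Initial array: [8, 24, 22, 16, 25, 30, 13]

Pointers start at i = 1, j = 6.
i ends at 1, j ends at 0: the pointers have crossed (j < i), so scanning stops.

j = 0, so swapping arr[0] with arr[j] leaves the pivot at position 0: [8, 24, 22, 16, 25, 30, 13]
Pivot position: 0

After partitioning with pivot 8, the array becomes [8, 24, 22, 16, 25, 30, 13]. The pivot is placed at index 0. All elements to the left of the pivot are <= 8, and all elements to the right are > 8.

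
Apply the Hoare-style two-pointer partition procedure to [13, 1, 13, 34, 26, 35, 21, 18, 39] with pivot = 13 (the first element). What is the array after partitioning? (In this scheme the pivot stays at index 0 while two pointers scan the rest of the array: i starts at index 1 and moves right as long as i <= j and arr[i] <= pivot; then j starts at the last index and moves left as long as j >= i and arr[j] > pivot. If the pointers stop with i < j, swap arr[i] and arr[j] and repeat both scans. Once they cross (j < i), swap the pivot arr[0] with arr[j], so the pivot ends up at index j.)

Hoare-style two-pointer partition with pivot = 13:

Initial array: [13, 1, 13, 34, 26, 35, 21, 18, 39]

Pointers start at i = 1, j = 8.
i ends at 3, j ends at 2: the pointers have crossed (j < i), so scanning stops.

Swap pivot arr[0] with arr[2] to place pivot at position 2: [13, 1, 13, 34, 26, 35, 21, 18, 39]
Pivot position: 2

After partitioning with pivot 13, the array becomes [13, 1, 13, 34, 26, 35, 21, 18, 39]. The pivot is placed at index 2. All elements to the left of the pivot are <= 13, and all elements to the right are > 13.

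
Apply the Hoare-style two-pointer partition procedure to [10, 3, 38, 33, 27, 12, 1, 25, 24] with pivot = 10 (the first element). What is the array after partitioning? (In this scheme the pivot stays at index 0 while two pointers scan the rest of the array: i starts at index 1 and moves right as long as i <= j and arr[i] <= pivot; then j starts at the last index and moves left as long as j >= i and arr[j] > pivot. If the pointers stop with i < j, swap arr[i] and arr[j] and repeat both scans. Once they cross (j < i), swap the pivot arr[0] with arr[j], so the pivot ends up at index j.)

Hoare-style two-pointer partition with pivot = 10:

Initial array: [10, 3, 38, 33, 27, 12, 1, 25, 24]

Pointers start at i = 1, j = 8.
i stops at index 2 (arr[2]=38 > 10), j stops at index 6 (arr[6]=1 <= 10): swap arr[2] and arr[6], array becomes [10, 3, 1, 33, 27, 12, 38, 25, 24]
i ends at 3, j ends at 2: the pointers have crossed (j < i), so scanning stops.

Swap pivot arr[0] with arr[2] to place pivot at position 2: [1, 3, 10, 33, 27, 12, 38, 25, 24]
Pivot position: 2

After partitioning with pivot 10, the array becomes [1, 3, 10, 33, 27, 12, 38, 25, 24]. The pivot is placed at index 2. All elements to the left of the pivot are <= 10, and all elements to the right are > 10.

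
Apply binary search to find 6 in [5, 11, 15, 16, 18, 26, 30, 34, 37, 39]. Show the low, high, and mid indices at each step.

Binary search for 6 in [5, 11, 15, 16, 18, 26, 30, 34, 37, 39]:

lo=0, hi=9, mid=4, arr[mid]=18 -> 18 > 6, search left half
lo=0, hi=3, mid=1, arr[mid]=11 -> 11 > 6, search left half
lo=0, hi=0, mid=0, arr[mid]=5 -> 5 < 6, search right half
lo=1 > hi=0, target 6 not found

Binary search determines that 6 is not in the array after 3 comparisons. The search space was exhausted without finding the target.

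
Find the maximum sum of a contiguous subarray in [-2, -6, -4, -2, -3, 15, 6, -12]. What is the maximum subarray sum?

Using Kadane's algorithm on [-2, -6, -4, -2, -3, 15, 6, -12]:

Scanning through the array:
Position 1 (value -6): max_ending_here = -6, max_so_far = -2
Position 2 (value -4): max_ending_here = -4, max_so_far = -2
Position 3 (value -2): max_ending_here = -2, max_so_far = -2
Position 4 (value -3): max_ending_here = -3, max_so_far = -2
Position 5 (value 15): max_ending_here = 15, max_so_far = 15
Position 6 (value 6): max_ending_here = 21, max_so_far = 21
Position 7 (value -12): max_ending_here = 9, max_so_far = 21

Maximum subarray: [15, 6]
Maximum sum: 21

The maximum subarray is [15, 6] with sum 21. This subarray runs from index 5 to index 6.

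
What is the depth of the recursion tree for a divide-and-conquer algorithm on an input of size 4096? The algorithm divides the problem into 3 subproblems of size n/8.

For divide and conquer with division factor 8:

Problem sizes at each level:
Level 0: 4096
Level 1: 512
Level 2: 64
Level 3: 8
Level 4: 1

The root is level 0 and the size-1 base case is level 4 (the tree spans levels 0 through 4, i.e. 5 levels counting the root), so the depth is the number of divisions: log_8(4096) = 4

The recursion tree depth is log_8(4096) = 4. At each level, the problem size is divided by 8, so it takes 4 divisions to reduce to a base case of size 1. The algorithm makes 3 recursive calls at each level.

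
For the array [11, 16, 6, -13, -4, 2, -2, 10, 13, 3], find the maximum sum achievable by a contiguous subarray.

Using Kadane's algorithm on [11, 16, 6, -13, -4, 2, -2, 10, 13, 3]:

Scanning through the array:
Position 1 (value 16): max_ending_here = 27, max_so_far = 27
Position 2 (value 6): max_ending_here = 33, max_so_far = 33
Position 3 (value -13): max_ending_here = 20, max_so_far = 33
Position 4 (value -4): max_ending_here = 16, max_so_far = 33
Position 5 (value 2): max_ending_here = 18, max_so_far = 33
Position 6 (value -2): max_ending_here = 16, max_so_far = 33
Position 7 (value 10): max_ending_here = 26, max_so_far = 33
Position 8 (value 13): max_ending_here = 39, max_so_far = 39
Position 9 (value 3): max_ending_here = 42, max_so_far = 42

Maximum subarray: [11, 16, 6, -13, -4, 2, -2, 10, 13, 3]
Maximum sum: 42

The maximum subarray is [11, 16, 6, -13, -4, 2, -2, 10, 13, 3] with sum 42. This subarray runs from index 0 to index 9.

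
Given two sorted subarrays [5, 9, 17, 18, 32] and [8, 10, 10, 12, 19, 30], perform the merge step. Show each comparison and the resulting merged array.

Merging process:

Compare 5 vs 8: take 5 from left. Merged: [5]
Compare 9 vs 8: take 8 from right. Merged: [5, 8]
Compare 9 vs 10: take 9 from left. Merged: [5, 8, 9]
Compare 17 vs 10: take 10 from right. Merged: [5, 8, 9, 10]
Compare 17 vs 10: take 10 from right. Merged: [5, 8, 9, 10, 10]
Compare 17 vs 12: take 12 from right. Merged: [5, 8, 9, 10, 10, 12]
Compare 17 vs 19: take 17 from left. Merged: [5, 8, 9, 10, 10, 12, 17]
Compare 18 vs 19: take 18 from left. Merged: [5, 8, 9, 10, 10, 12, 17, 18]
Compare 32 vs 19: take 19 from right. Merged: [5, 8, 9, 10, 10, 12, 17, 18, 19]
Compare 32 vs 30: take 30 from right. Merged: [5, 8, 9, 10, 10, 12, 17, 18, 19, 30]
Append remaining from left: [32]. Merged: [5, 8, 9, 10, 10, 12, 17, 18, 19, 30, 32]

Final merged array: [5, 8, 9, 10, 10, 12, 17, 18, 19, 30, 32]
Total comparisons: 10

The merged array is [5, 8, 9, 10, 10, 12, 17, 18, 19, 30, 32], requiring 10 comparisons. The merge step runs in O(n) time where n is the total number of elements.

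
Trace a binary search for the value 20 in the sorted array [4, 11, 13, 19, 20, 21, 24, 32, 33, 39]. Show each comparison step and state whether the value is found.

Binary search for 20 in [4, 11, 13, 19, 20, 21, 24, 32, 33, 39]:

lo=0, hi=9, mid=4, arr[mid]=20 -> Found target at index 4!

Binary search finds 20 at index 4 after 1 comparisons. The search repeatedly halves the search space by comparing with the middle element.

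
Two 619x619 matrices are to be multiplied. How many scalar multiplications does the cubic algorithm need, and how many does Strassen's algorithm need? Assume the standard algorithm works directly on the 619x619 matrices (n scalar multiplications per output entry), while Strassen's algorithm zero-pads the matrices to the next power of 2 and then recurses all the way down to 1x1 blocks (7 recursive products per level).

Matrix multiplication for 619x619 matrices:

Strassen's algorithm requires power-of-2 dimensions. Pad 619x619 to 1024x1024 (next power of 2).

Standard algorithm: 619^3 = 237176659 multiplications
Strassen's algorithm: 7^(log2(1024)) = 7^10 = 282475249 multiplications
Difference: 237176659 - 282475249 = -45298590 (Strassen uses MORE here due to padding overhead — for small or just-over-power-of-2 n, padding can outweigh the per-level savings)

Standard: 237176659 multiplications (619^3). Strassen: 282475249 multiplications (7^10, after padding to 1024x1024). Strassen reduces 8 recursive multiplications to 7 at each level.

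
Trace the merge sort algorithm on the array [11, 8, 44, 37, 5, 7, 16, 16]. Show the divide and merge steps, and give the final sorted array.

Merge sort trace:

Split: [11, 8, 44, 37, 5, 7, 16, 16] -> [11, 8, 44, 37] and [5, 7, 16, 16]
  Split: [11, 8, 44, 37] -> [11, 8] and [44, 37]
    Split: [11, 8] -> [11] and [8]
    Merge: [11] + [8] -> [8, 11]
    Split: [44, 37] -> [44] and [37]
    Merge: [44] + [37] -> [37, 44]
  Merge: [8, 11] + [37, 44] -> [8, 11, 37, 44]
  Split: [5, 7, 16, 16] -> [5, 7] and [16, 16]
    Split: [5, 7] -> [5] and [7]
    Merge: [5] + [7] -> [5, 7]
    Split: [16, 16] -> [16] and [16]
    Merge: [16] + [16] -> [16, 16]
  Merge: [5, 7] + [16, 16] -> [5, 7, 16, 16]
Merge: [8, 11, 37, 44] + [5, 7, 16, 16] -> [5, 7, 8, 11, 16, 16, 37, 44]

Final sorted array: [5, 7, 8, 11, 16, 16, 37, 44]

The merge sort proceeds by recursively splitting the array and merging sorted halves.
After all merges, the sorted array is [5, 7, 8, 11, 16, 16, 37, 44].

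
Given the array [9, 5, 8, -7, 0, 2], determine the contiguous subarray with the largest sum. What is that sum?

Using Kadane's algorithm on [9, 5, 8, -7, 0, 2]:

Scanning through the array:
Position 1 (value 5): max_ending_here = 14, max_so_far = 14
Position 2 (value 8): max_ending_here = 22, max_so_far = 22
Position 3 (value -7): max_ending_here = 15, max_so_far = 22
Position 4 (value 0): max_ending_here = 15, max_so_far = 22
Position 5 (value 2): max_ending_here = 17, max_so_far = 22

Maximum subarray: [9, 5, 8]
Maximum sum: 22

The maximum subarray is [9, 5, 8] with sum 22. This subarray runs from index 0 to index 2.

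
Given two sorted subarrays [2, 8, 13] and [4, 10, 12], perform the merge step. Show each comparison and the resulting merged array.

Merging process:

Compare 2 vs 4: take 2 from left. Merged: [2]
Compare 8 vs 4: take 4 from right. Merged: [2, 4]
Compare 8 vs 10: take 8 from left. Merged: [2, 4, 8]
Compare 13 vs 10: take 10 from right. Merged: [2, 4, 8, 10]
Compare 13 vs 12: take 12 from right. Merged: [2, 4, 8, 10, 12]
Append remaining from left: [13]. Merged: [2, 4, 8, 10, 12, 13]

Final merged array: [2, 4, 8, 10, 12, 13]
Total comparisons: 5

The merged array is [2, 4, 8, 10, 12, 13], requiring 5 comparisons. The merge step runs in O(n) time where n is the total number of elements.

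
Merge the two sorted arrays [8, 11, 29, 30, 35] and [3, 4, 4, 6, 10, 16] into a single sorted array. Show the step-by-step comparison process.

Merging process:

Compare 8 vs 3: take 3 from right. Merged: [3]
Compare 8 vs 4: take 4 from right. Merged: [3, 4]
Compare 8 vs 4: take 4 from right. Merged: [3, 4, 4]
Compare 8 vs 6: take 6 from right. Merged: [3, 4, 4, 6]
Compare 8 vs 10: take 8 from left. Merged: [3, 4, 4, 6, 8]
Compare 11 vs 10: take 10 from right. Merged: [3, 4, 4, 6, 8, 10]
Compare 11 vs 16: take 11 from left. Merged: [3, 4, 4, 6, 8, 10, 11]
Compare 29 vs 16: take 16 from right. Merged: [3, 4, 4, 6, 8, 10, 11, 16]
Append remaining from left: [29, 30, 35]. Merged: [3, 4, 4, 6, 8, 10, 11, 16, 29, 30, 35]

Final merged array: [3, 4, 4, 6, 8, 10, 11, 16, 29, 30, 35]
Total comparisons: 8

The merged array is [3, 4, 4, 6, 8, 10, 11, 16, 29, 30, 35], requiring 8 comparisons. The merge step runs in O(n) time where n is the total number of elements.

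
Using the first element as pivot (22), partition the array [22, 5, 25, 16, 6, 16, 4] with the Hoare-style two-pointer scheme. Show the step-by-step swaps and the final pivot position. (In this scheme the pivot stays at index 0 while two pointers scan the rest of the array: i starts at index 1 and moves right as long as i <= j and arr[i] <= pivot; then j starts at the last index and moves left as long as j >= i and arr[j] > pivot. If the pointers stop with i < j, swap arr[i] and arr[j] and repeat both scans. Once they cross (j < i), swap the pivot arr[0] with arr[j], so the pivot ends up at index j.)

Hoare-style two-pointer partition with pivot = 22:

Initial array: [22, 5, 25, 16, 6, 16, 4]

Pointers start at i = 1, j = 6.
i stops at index 2 (arr[2]=25 > 22), j stops at index 6 (arr[6]=4 <= 22): swap arr[2] and arr[6], array becomes [22, 5, 4, 16, 6, 16, 25]
i ends at 6, j ends at 5: the pointers have crossed (j < i), so scanning stops.

Swap pivot arr[0] with arr[5] to place pivot at position 5: [16, 5, 4, 16, 6, 22, 25]
Pivot position: 5

After partitioning with pivot 22, the array becomes [16, 5, 4, 16, 6, 22, 25]. The pivot is placed at index 5. All elements to the left of the pivot are <= 22, and all elements to the right are > 22.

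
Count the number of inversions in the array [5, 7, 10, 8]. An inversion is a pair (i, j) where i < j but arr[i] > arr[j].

Finding inversions in [5, 7, 10, 8]:

(2, 3): arr[2]=10 > arr[3]=8

Total inversions: 1

The array has 1 inversion(s): (2,3). Each pair (i,j) satisfies i < j and arr[i] > arr[j].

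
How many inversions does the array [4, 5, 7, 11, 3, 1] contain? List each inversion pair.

Finding inversions in [4, 5, 7, 11, 3, 1]:

(0, 4): arr[0]=4 > arr[4]=3
(0, 5): arr[0]=4 > arr[5]=1
(1, 4): arr[1]=5 > arr[4]=3
(1, 5): arr[1]=5 > arr[5]=1
(2, 4): arr[2]=7 > arr[4]=3
(2, 5): arr[2]=7 > arr[5]=1
(3, 4): arr[3]=11 > arr[4]=3
(3, 5): arr[3]=11 > arr[5]=1
(4, 5): arr[4]=3 > arr[5]=1

Total inversions: 9

The array has 9 inversion(s): (0,4), (0,5), (1,4), (1,5), (2,4), (2,5), (3,4), (3,5), (4,5). Each pair (i,j) satisfies i < j and arr[i] > arr[j].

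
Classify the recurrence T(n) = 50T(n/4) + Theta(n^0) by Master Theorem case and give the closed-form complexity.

Master Theorem for T(n) = 50T(n/4) + O(n^0):

a = 50, b = 4, c = 0
log_b(a) = log_4(50) = 2.8219

Case 1: c = 0 < log_4(50) = 2.8219
T(n) = O(n^(log_4 50))

For T(n) = 50T(n/4) + O(n^0): log_4(50) = 2.8219. This is Case 1 of the Master Theorem (c < log_b(a), work dominated by leaves), giving O(n^(log_4 50)).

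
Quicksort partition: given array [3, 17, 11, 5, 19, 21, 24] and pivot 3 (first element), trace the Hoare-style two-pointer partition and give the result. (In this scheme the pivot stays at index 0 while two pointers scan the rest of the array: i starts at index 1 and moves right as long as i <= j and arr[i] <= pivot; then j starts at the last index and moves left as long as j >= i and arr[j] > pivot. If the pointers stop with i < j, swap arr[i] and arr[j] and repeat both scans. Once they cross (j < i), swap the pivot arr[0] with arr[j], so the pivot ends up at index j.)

Hoare-style two-pointer partition with pivot = 3:

Initial array: [3, 17, 11, 5, 19, 21, 24]

Pointers start at i = 1, j = 6.
i ends at 1, j ends at 0: the pointers have crossed (j < i), so scanning stops.

j = 0, so swapping arr[0] with arr[j] leaves the pivot at position 0: [3, 17, 11, 5, 19, 21, 24]
Pivot position: 0

After partitioning with pivot 3, the array becomes [3, 17, 11, 5, 19, 21, 24]. The pivot is placed at index 0. All elements to the left of the pivot are <= 3, and all elements to the right are > 3.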